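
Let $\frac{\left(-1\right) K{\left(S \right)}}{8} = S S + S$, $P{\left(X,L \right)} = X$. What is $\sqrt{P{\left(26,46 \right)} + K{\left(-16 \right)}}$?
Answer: $i \sqrt{1894} \approx 43.52 i$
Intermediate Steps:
$K{\left(S \right)} = - 8 S - 8 S^{2}$ ($K{\left(S \right)} = - 8 \left(S S + S\right) = - 8 \left(S^{2} + S\right) = - 8 \left(S + S^{2}\right) = - 8 S - 8 S^{2}$)
$\sqrt{P{\left(26,46 \right)} + K{\left(-16 \right)}} = \sqrt{26 - - 128 \left(1 - 16\right)} = \sqrt{26 - \left(-128\right) \left(-15\right)} = \sqrt{26 - 1920} = \sqrt{-1894} = i \sqrt{1894}$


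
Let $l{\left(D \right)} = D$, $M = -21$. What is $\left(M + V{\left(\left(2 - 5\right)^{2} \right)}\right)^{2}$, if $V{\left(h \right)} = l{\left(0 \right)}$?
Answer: $441$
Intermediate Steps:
$V{\left(h \right)} = 0$
$\left(M + V{\left(\left(2 - 5\right)^{2} \right)}\right)^{2} = \left(-21 + 0\right)^{2} = \left(-21\right)^{2} = 441$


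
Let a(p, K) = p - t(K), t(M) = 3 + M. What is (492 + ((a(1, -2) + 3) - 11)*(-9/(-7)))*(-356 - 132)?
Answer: -1645536/7 ≈ -2.3508e+5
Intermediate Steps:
a(p, K) = -3 + p - K (a(p, K) = p - (3 + K) = p + (-3 - K) = -3 + p - K)
(492 + ((a(1, -2) + 3) - 11)*(-9/(-7)))*(-356 - 132) = (492 + (((-3 + 1 - 1*(-2)) + 3) - 11)*(-9/(-7)))*(-356 - 132) = (492 + (((-3 + 1 + 2) + 3) - 11)*(-9*(-⅐)))*(-488) = (492 + ((0 + 3) - 11)*(9/7))*(-488) = (492 + (3 - 11)*(9/7))*(-488) = (492 - 8*9/7)*(-488) = (492 - 72/7)*(-488) = (3372/7)*(-488) = -1645536/7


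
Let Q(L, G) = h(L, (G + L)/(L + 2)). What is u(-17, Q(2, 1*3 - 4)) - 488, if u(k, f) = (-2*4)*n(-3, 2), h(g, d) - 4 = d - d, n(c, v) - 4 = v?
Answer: -536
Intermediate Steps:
n(c, v) = 4 + v
h(g, d) = 4 (h(g, d) = 4 + (d - d) = 4 + 0 = 4)
Q(L, G) = 4
u(k, f) = -48 (u(k, f) = (-2*4)*(4 + 2) = -8*6 = -48)
u(-17, Q(2, 1*3 - 4)) - 488 = -48 - 488 = -536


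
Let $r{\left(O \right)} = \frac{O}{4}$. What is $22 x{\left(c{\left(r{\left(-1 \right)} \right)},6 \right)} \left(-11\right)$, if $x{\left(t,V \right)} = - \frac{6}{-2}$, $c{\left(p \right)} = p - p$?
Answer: $-726$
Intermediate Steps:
$r{\left(O \right)} = \frac{O}{4}$ ($r{\left(O \right)} = O \frac{1}{4} = \frac{O}{4}$)
$c{\left(p \right)} = 0$
$x{\left(t,V \right)} = 3$ ($x{\left(t,V \right)} = \left(-6\right) \left(- \frac{1}{2}\right) = 3$)
$22 x{\left(c{\left(r{\left(-1 \right)} \right)},6 \right)} \left(-11\right) = 22 \cdot 3 \left(-11\right) = 66 \left(-11\right) = -726$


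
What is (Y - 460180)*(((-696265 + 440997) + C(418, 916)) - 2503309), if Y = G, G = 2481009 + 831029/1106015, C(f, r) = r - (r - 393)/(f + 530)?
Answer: -486921329836229972422/87375185 ≈ -5.5728e+12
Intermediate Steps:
C(f, r) = r - (-393 + r)/(530 + f)
G = 2744034000164/1106015 (G = 2481009 + 831029*(1/1106015) = 2481009 + 831029/1106015 = 2744034000164/1106015 ≈ 2.4810e+6)
Y = 2744034000164/1106015 ≈ 2.4810e+6
(Y - 460180)*(((-696265 + 440997) + C(418, 916)) - 2503309) = (2744034000164/1106015 - 460180)*(((-696265 + 440997) + (393 + 529*916 + 418*916)/(530 + 418)) - 2503309) = 2235068017464*((-255268 + (393 + 484564 + 382888)/948) - 2503309)/1106015 = 2235068017464*((-255268 + (1/948)*867845) - 2503309)/1106015 = 2235068017464*((-255268 + 867845/948) - 2503309)/1106015 = 2235068017464*(-241126219/948 - 2503309)/1106015 = (2235068017464/1106015)*(-2614263151/948) = -486921329836229972422/87375185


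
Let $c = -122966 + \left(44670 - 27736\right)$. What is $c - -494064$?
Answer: $388032$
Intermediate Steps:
$c = -106032$ ($c = -122966 + 16934 = -106032$)
$c - -494064 = -106032 - -494064 = -106032 + 494064 = 388032$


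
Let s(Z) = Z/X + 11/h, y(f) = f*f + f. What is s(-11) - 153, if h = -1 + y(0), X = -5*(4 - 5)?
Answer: -831/5 ≈ -166.20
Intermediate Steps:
X = 5 (X = -5*(-1) = 5)
y(f) = f + f**2 (y(f) = f**2 + f = f + f**2)
h = -1 (h = -1 + 0*(1 + 0) = -1 + 0*1 = -1 + 0 = -1)
s(Z) = -11 + Z/5 (s(Z) = Z/5 + 11/(-1) = Z*(1/5) + 11*(-1) = Z/5 - 11 = -11 + Z/5)
s(-11) - 153 = (-11 + (1/5)*(-11)) - 153 = (-11 - 11/5) - 153 = -66/5 - 153 = -831/5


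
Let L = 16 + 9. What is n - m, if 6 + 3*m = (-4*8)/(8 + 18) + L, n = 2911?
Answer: 37766/13 ≈ 2905.1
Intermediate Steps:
L = 25
m = 77/13 (m = -2 + ((-4*8)/(8 + 18) + 25)/3 = -2 + (-32/26 + 25)/3 = -2 + ((1/26)*(-32) + 25)/3 = -2 + (-16/13 + 25)/3 = -2 + (⅓)*(309/13) = -2 + 103/13 = 77/13 ≈ 5.9231)
n - m = 2911 - 1*77/13 = 2911 - 77/13 = 37766/13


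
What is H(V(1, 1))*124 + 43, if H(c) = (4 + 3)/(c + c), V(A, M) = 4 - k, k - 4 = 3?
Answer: -305/3 ≈ -101.67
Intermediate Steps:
k = 7 (k = 4 + 3 = 7)
V(A, M) = -3 (V(A, M) = 4 - 1*7 = 4 - 7 = -3)
H(c) = 7/(2*c) (H(c) = 7/((2*c)) = 7*(1/(2*c)) = 7/(2*c))
H(V(1, 1))*124 + 43 = ((7/2)/(-3))*124 + 43 = ((7/2)*(-⅓))*124 + 43 = -7/6*124 + 43 = -434/3 + 43 = -305/3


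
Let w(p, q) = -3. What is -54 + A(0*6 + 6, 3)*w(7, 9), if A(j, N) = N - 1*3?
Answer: -54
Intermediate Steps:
A(j, N) = -3 + N (A(j, N) = N - 3 = -3 + N)
-54 + A(0*6 + 6, 3)*w(7, 9) = -54 + (-3 + 3)*(-3) = -54 + 0*(-3) = -54 + 0 = -54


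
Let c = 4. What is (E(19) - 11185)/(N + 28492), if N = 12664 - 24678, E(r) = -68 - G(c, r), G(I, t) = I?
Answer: -11257/16478 ≈ -0.68315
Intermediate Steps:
E(r) = -72 (E(r) = -68 - 1*4 = -68 - 4 = -72)
N = -12014
(E(19) - 11185)/(N + 28492) = (-72 - 11185)/(-12014 + 28492) = -11257/16478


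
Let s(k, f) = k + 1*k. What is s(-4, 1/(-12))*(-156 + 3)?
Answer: 1224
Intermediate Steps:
s(k, f) = 2*k (s(k, f) = k + k = 2*k)
s(-4, 1/(-12))*(-156 + 3) = (2*(-4))*(-156 + 3) = -8*(-153) = 1224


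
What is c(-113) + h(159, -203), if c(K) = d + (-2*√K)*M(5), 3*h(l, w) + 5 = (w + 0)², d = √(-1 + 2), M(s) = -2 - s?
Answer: 41207/3 + 14*I*√113 ≈ 13736.0 + 148.82*I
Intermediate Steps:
d = 1 (d = √1 = 1)
h(l, w) = -5/3 + w²/3 (h(l, w) = -5/3 + (w + 0)²/3 = -5/3 + w²/3)
c(K) = 1 + 14*√K (c(K) = 1 + (-2*√K)*(-2 - 1*5) = 1 + (-2*√K)*(-2 - 5) = 1 - 2*√K*(-7) = 1 + 14*√K)
c(-113) + h(159, -203) = (1 + 14*√(-113)) + (-5/3 + (⅓)*(-203)²) = (1 + 14*(I*√113)) + (-5/3 + (⅓)*41209) = (1 + 14*I*√113) + (-5/3 + 41209/3) = (1 + 14*I*√113) + 41204/3 = 41207/3 + 14*I*√113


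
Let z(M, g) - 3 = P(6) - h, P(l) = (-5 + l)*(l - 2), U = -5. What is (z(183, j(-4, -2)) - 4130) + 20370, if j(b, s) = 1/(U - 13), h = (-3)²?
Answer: 16238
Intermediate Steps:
P(l) = (-5 + l)*(-2 + l)
h = 9
j(b, s) = -1/18 (j(b, s) = 1/(-5 - 13) = 1/(-18) = -1/18)
z(M, g) = -2 (z(M, g) = 3 + ((10 + 6² - 7*6) - 1*9) = 3 + ((10 + 36 - 42) - 9) = 3 + (4 - 9) = 3 - 5 = -2)
(z(183, j(-4, -2)) - 4130) + 20370 = (-2 - 4130) + 20370 = -4132 + 20370 = 16238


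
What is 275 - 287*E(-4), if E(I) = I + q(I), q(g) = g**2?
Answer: -3169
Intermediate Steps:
E(I) = I + I**2
275 - 287*E(-4) = 275 - (-1148)*(1 - 4) = 275 - (-1148)*(-3) = 275 - 287*12 = 275 - 3444 = -3169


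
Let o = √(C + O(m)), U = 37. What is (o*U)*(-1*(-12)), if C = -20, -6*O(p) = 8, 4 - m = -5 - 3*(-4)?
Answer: 1184*I*√3 ≈ 2050.8*I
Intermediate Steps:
m = -3 (m = 4 - (-5 - 3*(-4)) = 4 - (-5 + 12) = 4 - 1*7 = 4 - 7 = -3)
O(p) = -4/3 (O(p) = -⅙*8 = -4/3)
o = 8*I*√3/3 (o = √(-20 - 4/3) = √(-64/3) = 8*I*√3/3 ≈ 4.6188*I)
(o*U)*(-1*(-12)) = ((8*I*√3/3)*37)*(-1*(-12)) = (296*I*√3/3)*12 = 1184*I*√3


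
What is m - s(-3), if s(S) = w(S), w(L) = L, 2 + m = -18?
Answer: -17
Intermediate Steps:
m = -20 (m = -2 - 18 = -20)
s(S) = S
m - s(-3) = -20 - 1*(-3) = -20 + 3 = -17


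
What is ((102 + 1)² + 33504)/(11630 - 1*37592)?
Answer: -44113/25962 ≈ -1.6991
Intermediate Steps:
((102 + 1)² + 33504)/(11630 - 1*37592) = (103² + 33504)/(11630 - 37592) = (10609 + 33504)/(-25962) = 44113*(-1/25962) = -44113/25962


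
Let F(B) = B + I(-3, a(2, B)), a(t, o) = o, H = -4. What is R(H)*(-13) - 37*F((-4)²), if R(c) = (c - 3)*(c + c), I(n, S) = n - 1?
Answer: -1172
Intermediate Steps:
I(n, S) = -1 + n
R(c) = 2*c*(-3 + c) (R(c) = (-3 + c)*(2*c) = 2*c*(-3 + c))
F(B) = -4 + B (F(B) = B + (-1 - 3) = B - 4 = -4 + B)
R(H)*(-13) - 37*F((-4)²) = (2*(-4)*(-3 - 4))*(-13) - 37*(-4 + (-4)²) = (2*(-4)*(-7))*(-13) - 37*(-4 + 16) = 56*(-13) - 37*12 = -728 - 444 = -1172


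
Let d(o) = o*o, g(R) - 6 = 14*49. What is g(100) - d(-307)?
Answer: -93557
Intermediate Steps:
g(R) = 692 (g(R) = 6 + 14*49 = 6 + 686 = 692)
d(o) = o**2
g(100) - d(-307) = 692 - 1*(-307)**2 = 692 - 1*94249 = 692 - 94249 = -93557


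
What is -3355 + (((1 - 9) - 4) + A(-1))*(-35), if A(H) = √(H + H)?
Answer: -2935 - 35*I*√2 ≈ -2935.0 - 49.497*I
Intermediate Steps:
A(H) = √2*√H (A(H) = √(2*H) = √2*√H)
-3355 + (((1 - 9) - 4) + A(-1))*(-35) = -3355 + (((1 - 9) - 4) + √2*√(-1))*(-35) = -3355 + ((-8 - 4) + √2*I)*(-35) = -3355 + (-12 + I*√2)*(-35) = -3355 + (420 - 35*I*√2) = -2935 - 35*I*√2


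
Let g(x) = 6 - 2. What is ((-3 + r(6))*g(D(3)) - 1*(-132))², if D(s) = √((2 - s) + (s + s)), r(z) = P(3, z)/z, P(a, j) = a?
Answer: 14884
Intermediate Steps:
r(z) = 3/z
D(s) = √(2 + s) (D(s) = √((2 - s) + 2*s) = √(2 + s))
g(x) = 4
((-3 + r(6))*g(D(3)) - 1*(-132))² = ((-3 + 3/6)*4 - 1*(-132))² = ((-3 + 3*(⅙))*4 + 132)² = ((-3 + ½)*4 + 132)² = (-5/2*4 + 132)² = (-10 + 132)² = 122² = 14884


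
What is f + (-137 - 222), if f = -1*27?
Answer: -386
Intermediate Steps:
f = -27
f + (-137 - 222) = -27 + (-137 - 222) = -27 - 359 = -386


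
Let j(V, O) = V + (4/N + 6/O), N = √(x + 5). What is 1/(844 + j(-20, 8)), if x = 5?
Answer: 65980/54416877 - 32*√10/54416877 ≈ 0.0012106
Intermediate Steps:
N = √10 (N = √(5 + 5) = √10 ≈ 3.1623)
j(V, O) = V + 6/O + 2*√10/5 (j(V, O) = V + (4/(√10) + 6/O) = V + (4*(√10/10) + 6/O) = V + (2*√10/5 + 6/O) = V + (6/O + 2*√10/5) = V + 6/O + 2*√10/5)
1/(844 + j(-20, 8)) = 1/(844 + (-20 + 6/8 + 2*√10/5)) = 1/(844 + (-20 + 6*(⅛) + 2*√10/5)) = 1/(844 + (-20 + ¾ + 2*√10/5)) = 1/(844 + (-77/4 + 2*√10/5)) = 1/(3299/4 + 2*√10/5)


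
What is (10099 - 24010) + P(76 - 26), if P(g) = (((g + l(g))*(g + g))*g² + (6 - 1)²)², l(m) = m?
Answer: 625001249986714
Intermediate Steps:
P(g) = (25 + 4*g⁴)² (P(g) = (((g + g)*(g + g))*g² + (6 - 1)²)² = (((2*g)*(2*g))*g² + 5²)² = ((4*g²)*g² + 25)² = (4*g⁴ + 25)² = (25 + 4*g⁴)²)
(10099 - 24010) + P(76 - 26) = (10099 - 24010) + (25 + 4*(76 - 26)⁴)² = -13911 + (25 + 4*50⁴)² = -13911 + (25 + 4*6250000)² = -13911 + (25 + 25000000)² = -13911 + 25000025² = -13911 + 625001250000625 = 625001249986714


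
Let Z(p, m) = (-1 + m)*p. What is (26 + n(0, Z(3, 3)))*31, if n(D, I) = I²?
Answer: 1922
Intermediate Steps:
Z(p, m) = p*(-1 + m)
(26 + n(0, Z(3, 3)))*31 = (26 + (3*(-1 + 3))²)*31 = (26 + (3*2)²)*31 = (26 + 6²)*31 = (26 + 36)*31 = 62*31 = 1922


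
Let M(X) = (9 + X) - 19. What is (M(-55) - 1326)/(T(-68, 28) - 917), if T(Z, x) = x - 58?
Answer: 1391/947 ≈ 1.4688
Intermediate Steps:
M(X) = -10 + X
T(Z, x) = -58 + x
(M(-55) - 1326)/(T(-68, 28) - 917) = ((-10 - 55) - 1326)/((-58 + 28) - 917) = (-65 - 1326)/(-30 - 917) = -1391/(-947) = -1391*(-1/947) = 1391/947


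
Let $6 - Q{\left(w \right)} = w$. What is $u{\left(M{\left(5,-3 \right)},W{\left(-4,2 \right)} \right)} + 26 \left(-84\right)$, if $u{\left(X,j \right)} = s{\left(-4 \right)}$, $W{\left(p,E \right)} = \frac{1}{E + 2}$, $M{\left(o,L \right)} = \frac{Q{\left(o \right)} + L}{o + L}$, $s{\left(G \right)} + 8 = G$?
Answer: $-2196$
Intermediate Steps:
$Q{\left(w \right)} = 6 - w$
$s{\left(G \right)} = -8 + G$
$M{\left(o,L \right)} = \frac{6 + L - o}{L + o}$ ($M{\left(o,L \right)} = \frac{\left(6 - o\right) + L}{o + L} = \frac{6 + L - o}{L + o}$)
$W{\left(p,E \right)} = \frac{1}{2 + E}$
$u{\left(X,j \right)} = -12$ ($u{\left(X,j \right)} = -8 - 4 = -12$)
$u{\left(M{\left(5,-3 \right)},W{\left(-4,2 \right)} \right)} + 26 \left(-84\right) = -12 + 26 \left(-84\right) = -12 - 2184 = -2196$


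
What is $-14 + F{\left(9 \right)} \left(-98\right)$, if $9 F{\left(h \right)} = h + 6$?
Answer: $- \frac{532}{3} \approx -177.33$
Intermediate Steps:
$F{\left(h \right)} = \frac{2}{3} + \frac{h}{9}$ ($F{\left(h \right)} = \frac{h + 6}{9} = \frac{6 + h}{9} = \frac{2}{3} + \frac{h}{9}$)
$-14 + F{\left(9 \right)} \left(-98\right) = -14 + \left(\frac{2}{3} + \frac{1}{9} \cdot 9\right) \left(-98\right) = -14 + \left(\frac{2}{3} + 1\right) \left(-98\right) = -14 + \frac{5}{3} \left(-98\right) = -14 - \frac{490}{3} = - \frac{532}{3}$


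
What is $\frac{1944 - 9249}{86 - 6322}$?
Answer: $\frac{7305}{6236} \approx 1.1714$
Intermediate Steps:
$\frac{1944 - 9249}{86 - 6322} = - \frac{7305}{-6236} = \left(-7305\right) \left(- \frac{1}{6236}\right) = \frac{7305}{6236}$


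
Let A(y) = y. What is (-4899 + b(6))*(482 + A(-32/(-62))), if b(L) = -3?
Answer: -73324116/31 ≈ -2.3653e+6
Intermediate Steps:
(-4899 + b(6))*(482 + A(-32/(-62))) = (-4899 - 3)*(482 - 32/(-62)) = -4902*(482 - 32*(-1/62)) = -4902*(482 + 16/31) = -4902*14958/31 = -73324116/31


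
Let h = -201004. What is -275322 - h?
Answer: -74318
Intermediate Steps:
-275322 - h = -275322 - 1*(-201004) = -275322 + 201004 = -74318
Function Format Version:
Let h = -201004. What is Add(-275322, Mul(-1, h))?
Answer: -74318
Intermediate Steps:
Add(-275322, Mul(-1, h)) = Add(-275322, Mul(-1, -201004)) = Add(-275322, 201004) = -74318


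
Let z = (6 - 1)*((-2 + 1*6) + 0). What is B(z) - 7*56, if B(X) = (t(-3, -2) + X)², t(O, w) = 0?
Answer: 8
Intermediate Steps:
z = 20 (z = 5*((-2 + 6) + 0) = 5*(4 + 0) = 5*4 = 20)
B(X) = X² (B(X) = (0 + X)² = X²)
B(z) - 7*56 = 20² - 7*56 = 400 - 392 = 8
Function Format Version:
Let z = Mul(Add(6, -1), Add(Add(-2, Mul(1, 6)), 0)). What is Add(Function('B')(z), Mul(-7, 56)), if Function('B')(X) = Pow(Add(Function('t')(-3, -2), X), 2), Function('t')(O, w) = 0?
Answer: 8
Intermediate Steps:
z = 20 (z = Mul(5, Add(Add(-2, 6), 0)) = Mul(5, Add(4, 0)) = Mul(5, 4) = 20)
Function('B')(X) = Pow(X, 2) (Function('B')(X) = Pow(Add(0, X), 2) = Pow(X, 2))
Add(Function('B')(z), Mul(-7, 56)) = Add(Pow(20, 2), Mul(-7, 56)) = Add(400, -392) = 8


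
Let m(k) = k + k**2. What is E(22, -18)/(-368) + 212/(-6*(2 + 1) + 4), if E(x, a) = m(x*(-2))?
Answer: -13063/644 ≈ -20.284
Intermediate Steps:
E(x, a) = -2*x*(1 - 2*x) (E(x, a) = (x*(-2))*(1 + x*(-2)) = (-2*x)*(1 - 2*x) = -2*x*(1 - 2*x))
E(22, -18)/(-368) + 212/(-6*(2 + 1) + 4) = (2*22*(-1 + 2*22))/(-368) + 212/(-6*(2 + 1) + 4) = (2*22*(-1 + 44))*(-1/368) + 212/(-6*3 + 4) = (2*22*43)*(-1/368) + 212/(-18 + 4) = 1892*(-1/368) + 212/(-14) = -473/92 + 212*(-1/14) = -473/92 - 106/7 = -13063/644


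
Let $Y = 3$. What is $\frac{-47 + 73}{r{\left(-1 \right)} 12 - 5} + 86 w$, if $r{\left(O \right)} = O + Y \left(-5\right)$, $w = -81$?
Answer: $- \frac{1372328}{197} \approx -6966.1$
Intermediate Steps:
$r{\left(O \right)} = -15 + O$ ($r{\left(O \right)} = O + 3 \left(-5\right) = O - 15 = -15 + O$)
$\frac{-47 + 73}{r{\left(-1 \right)} 12 - 5} + 86 w = \frac{-47 + 73}{\left(-15 - 1\right) 12 - 5} + 86 \left(-81\right) = \frac{26}{\left(-16\right) 12 - 5} - 6966 = \frac{26}{-192 - 5} - 6966 = \frac{26}{-197} - 6966 = 26 \left(- \frac{1}{197}\right) - 6966 = - \frac{26}{197} - 6966 = - \frac{1372328}{197}$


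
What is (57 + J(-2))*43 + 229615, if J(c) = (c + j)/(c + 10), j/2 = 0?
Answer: 928221/4 ≈ 2.3206e+5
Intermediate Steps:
j = 0 (j = 2*0 = 0)
J(c) = c/(10 + c) (J(c) = (c + 0)/(c + 10) = c/(10 + c))
(57 + J(-2))*43 + 229615 = (57 - 2/(10 - 2))*43 + 229615 = (57 - 2/8)*43 + 229615 = (57 - 2*⅛)*43 + 229615 = (57 - ¼)*43 + 229615 = (227/4)*43 + 229615 = 9761/4 + 229615 = 928221/4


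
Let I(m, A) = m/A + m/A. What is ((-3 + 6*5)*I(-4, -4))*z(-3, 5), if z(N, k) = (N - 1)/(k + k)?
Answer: -108/5 ≈ -21.600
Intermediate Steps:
z(N, k) = (-1 + N)/(2*k) (z(N, k) = (-1 + N)/((2*k)) = (-1 + N)*(1/(2*k)) = (-1 + N)/(2*k))
I(m, A) = 2*m/A
((-3 + 6*5)*I(-4, -4))*z(-3, 5) = ((-3 + 6*5)*(2*(-4)/(-4)))*((½)*(-1 - 3)/5) = ((-3 + 30)*(2*(-4)*(-¼)))*((½)*(⅕)*(-4)) = (27*2)*(-⅖) = 54*(-⅖) = -108/5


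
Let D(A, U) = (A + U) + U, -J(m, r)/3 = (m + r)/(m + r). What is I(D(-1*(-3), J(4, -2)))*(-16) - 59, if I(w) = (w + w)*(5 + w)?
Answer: 133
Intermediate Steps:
J(m, r) = -3 (J(m, r) = -3*(m + r)/(m + r) = -3*1 = -3)
D(A, U) = A + 2*U
I(w) = 2*w*(5 + w) (I(w) = (2*w)*(5 + w) = 2*w*(5 + w))
I(D(-1*(-3), J(4, -2)))*(-16) - 59 = (2*(-1*(-3) + 2*(-3))*(5 + (-1*(-3) + 2*(-3))))*(-16) - 59 = (2*(3 - 6)*(5 + (3 - 6)))*(-16) - 59 = (2*(-3)*(5 - 3))*(-16) - 59 = (2*(-3)*2)*(-16) - 59 = -12*(-16) - 59 = 192 - 59 = 133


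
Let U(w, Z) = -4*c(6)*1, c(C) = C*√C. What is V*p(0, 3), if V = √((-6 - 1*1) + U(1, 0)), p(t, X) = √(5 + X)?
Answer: 2*√(-14 - 48*√6) ≈ 22.941*I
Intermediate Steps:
c(C) = C^(3/2)
U(w, Z) = -24*√6 (U(w, Z) = -24*√6*1 = -24*√6)
V = √(-7 - 24*√6) (V = √((-6 - 1*1) - 24*√6) = √((-6 - 1) - 24*√6) = √(-7 - 24*√6) ≈ 8.111*I)
V*p(0, 3) = √(-7 - 24*√6)*√(5 + 3) = √(-7 - 24*√6)*√8 = √(-7 - 24*√6)*(2*√2) = 2*√2*√(-7 - 24*√6)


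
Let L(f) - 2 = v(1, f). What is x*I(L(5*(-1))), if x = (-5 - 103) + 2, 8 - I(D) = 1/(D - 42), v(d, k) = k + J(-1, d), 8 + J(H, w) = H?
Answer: -22949/27 ≈ -849.96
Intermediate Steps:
J(H, w) = -8 + H
v(d, k) = -9 + k (v(d, k) = k + (-8 - 1) = k - 9 = -9 + k)
L(f) = -7 + f (L(f) = 2 + (-9 + f) = -7 + f)
I(D) = 8 - 1/(-42 + D) (I(D) = 8 - 1/(D - 42) = 8 - 1/(-42 + D))
x = -106 (x = -108 + 2 = -106)
x*I(L(5*(-1))) = -106*(-337 + 8*(-7 + 5*(-1)))/(-42 + (-7 + 5*(-1))) = -106*(-337 + 8*(-7 - 5))/(-42 + (-7 - 5)) = -106*(-337 + 8*(-12))/(-42 - 12) = -106*(-337 - 96)/(-54) = -(-53)*(-433)/27 = -106*433/54 = -22949/27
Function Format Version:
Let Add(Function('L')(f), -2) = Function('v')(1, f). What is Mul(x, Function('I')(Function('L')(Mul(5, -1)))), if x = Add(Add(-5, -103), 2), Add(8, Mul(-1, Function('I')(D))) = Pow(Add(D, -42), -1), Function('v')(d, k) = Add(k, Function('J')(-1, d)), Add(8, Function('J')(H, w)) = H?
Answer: Rational(-22949, 27) ≈ -849.96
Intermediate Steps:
Function('J')(H, w) = Add(-8, H)
Function('v')(d, k) = Add(-9, k) (Function('v')(d, k) = Add(k, Add(-8, -1)) = Add(k, -9) = Add(-9, k))
Function('L')(f) = Add(-7, f) (Function('L')(f) = Add(2, Add(-9, f)) = Add(-7, f))
Function('I')(D) = Add(8, Mul(-1, Pow(Add(-42, D), -1))) (Function('I')(D) = Add(8, Mul(-1, Pow(Add(D, -42), -1))) = Add(8, Mul(-1, Pow(Add(-42, D), -1))))
x = -106 (x = Add(-108, 2) = -106)
Mul(x, Function('I')(Function('L')(Mul(5, -1)))) = Mul(-106, Mul(Pow(Add(-42, Add(-7, Mul(5, -1))), -1), Add(-337, Mul(8, Add(-7, Mul(5, -1)))))) = Mul(-106, Mul(Pow(Add(-42, Add(-7, -5)), -1), Add(-337, Mul(8, Add(-7, -5))))) = Mul(-106, Mul(Pow(Add(-42, -12), -1), Add(-337, Mul(8, -12)))) = Mul(-106, Mul(Pow(-54, -1), Add(-337, -96))) = Mul(-106, Mul(Rational(-1, 54), -433)) = Mul(-106, Rational(433, 54)) = Rational(-22949, 27)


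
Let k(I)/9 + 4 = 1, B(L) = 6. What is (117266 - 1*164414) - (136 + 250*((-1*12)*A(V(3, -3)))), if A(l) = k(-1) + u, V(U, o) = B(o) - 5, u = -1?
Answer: -131284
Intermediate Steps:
V(U, o) = 1 (V(U, o) = 6 - 5 = 1)
k(I) = -27 (k(I) = -36 + 9*1 = -36 + 9 = -27)
A(l) = -28 (A(l) = -27 - 1 = -28)
(117266 - 1*164414) - (136 + 250*((-1*12)*A(V(3, -3)))) = (117266 - 1*164414) - (136 + 250*(-1*12*(-28))) = (117266 - 164414) - (136 + 250*(-12*(-28))) = -47148 - (136 + 250*336) = -47148 - (136 + 84000) = -47148 - 1*84136 = -47148 - 84136 = -131284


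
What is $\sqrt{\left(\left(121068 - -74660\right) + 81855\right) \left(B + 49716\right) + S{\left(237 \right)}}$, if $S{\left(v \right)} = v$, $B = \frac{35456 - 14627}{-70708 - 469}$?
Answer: $\frac{3 \sqrt{7768252698661300494}}{71177} \approx 1.1747 \cdot 10^{5}$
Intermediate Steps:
$B = - \frac{20829}{71177}$ ($B = \frac{20829}{-71177} = 20829 \left(- \frac{1}{71177}\right) = - \frac{20829}{71177} \approx -0.29264$)
$\sqrt{\left(\left(121068 - -74660\right) + 81855\right) \left(B + 49716\right) + S{\left(237 \right)}} = \sqrt{\left(\left(121068 - -74660\right) + 81855\right) \left(- \frac{20829}{71177} + 49716\right) + 237} = \sqrt{\left(\left(121068 + 74660\right) + 81855\right) \frac{3538614903}{71177} + 237} = \sqrt{\left(195728 + 81855\right) \frac{3538614903}{71177} + 237} = \sqrt{277583 \cdot \frac{3538614903}{71177} + 237} = \sqrt{\frac{982259340619449}{71177} + 237} = \sqrt{\frac{982259357488398}{71177}} = \frac{3 \sqrt{7768252698661300494}}{71177}$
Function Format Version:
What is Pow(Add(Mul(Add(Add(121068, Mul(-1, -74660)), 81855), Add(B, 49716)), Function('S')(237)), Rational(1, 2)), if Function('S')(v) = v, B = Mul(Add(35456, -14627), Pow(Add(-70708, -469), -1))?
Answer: Mul(Rational(3, 71177), Pow(7768252698661300494, Rational(1, 2))) ≈ 1.1747e+5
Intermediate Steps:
B = Rational(-20829, 71177) (B = Mul(20829, Pow(-71177, -1)) = Mul(20829, Rational(-1, 71177)) = Rational(-20829, 71177) ≈ -0.29264)
Pow(Add(Mul(Add(Add(121068, Mul(-1, -74660)), 81855), Add(B, 49716)), Function('S')(237)), Rational(1, 2)) = Pow(Add(Mul(Add(Add(121068, Mul(-1, -74660)), 81855), Add(Rational(-20829, 71177), 49716)), 237), Rational(1, 2)) = Pow(Add(Mul(Add(Add(121068, 74660), 81855), Rational(3538614903, 71177)), 237), Rational(1, 2)) = Pow(Add(Mul(Add(195728, 81855), Rational(3538614903, 71177)), 237), Rational(1, 2)) = Pow(Add(Mul(277583, Rational(3538614903, 71177)), 237), Rational(1, 2)) = Pow(Add(Rational(982259340619449, 71177), 237), Rational(1, 2)) = Pow(Rational(982259357488398, 71177), Rational(1, 2)) = Mul(Rational(3, 71177), Pow(7768252698661300494, Rational(1, 2)))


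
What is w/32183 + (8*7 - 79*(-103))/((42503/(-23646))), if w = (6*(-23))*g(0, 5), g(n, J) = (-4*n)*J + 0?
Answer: -193731678/42503 ≈ -4558.1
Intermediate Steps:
g(n, J) = -4*J*n (g(n, J) = -4*J*n + 0 = -4*J*n)
w = 0 (w = (6*(-23))*(-4*5*0) = -138*0 = 0)
w/32183 + (8*7 - 79*(-103))/((42503/(-23646))) = 0/32183 + (8*7 - 79*(-103))/((42503/(-23646))) = 0*(1/32183) + (56 + 8137)/((42503*(-1/23646))) = 0 + 8193/(-42503/23646) = 0 + 8193*(-23646/42503) = 0 - 193731678/42503 = -193731678/42503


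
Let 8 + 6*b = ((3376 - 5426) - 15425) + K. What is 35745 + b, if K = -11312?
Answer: 185675/6 ≈ 30946.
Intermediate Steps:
b = -28795/6 (b = -4/3 + (((3376 - 5426) - 15425) - 11312)/6 = -4/3 + ((-2050 - 15425) - 11312)/6 = -4/3 + (-17475 - 11312)/6 = -4/3 + (⅙)*(-28787) = -4/3 - 28787/6 = -28795/6 ≈ -4799.2)
35745 + b = 35745 - 28795/6 = 185675/6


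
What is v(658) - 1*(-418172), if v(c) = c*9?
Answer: 424094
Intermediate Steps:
v(c) = 9*c
v(658) - 1*(-418172) = 9*658 - 1*(-418172) = 5922 + 418172 = 424094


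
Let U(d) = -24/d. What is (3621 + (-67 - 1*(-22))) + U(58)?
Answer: 103692/29 ≈ 3575.6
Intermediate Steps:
(3621 + (-67 - 1*(-22))) + U(58) = (3621 + (-67 - 1*(-22))) - 24/58 = (3621 + (-67 + 22)) - 24*1/58 = (3621 - 45) - 12/29 = 3576 - 12/29 = 103692/29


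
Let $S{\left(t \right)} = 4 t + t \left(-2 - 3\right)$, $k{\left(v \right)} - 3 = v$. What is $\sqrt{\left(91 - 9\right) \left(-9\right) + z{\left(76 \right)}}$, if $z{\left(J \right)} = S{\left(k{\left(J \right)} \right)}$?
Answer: $i \sqrt{817} \approx 28.583 i$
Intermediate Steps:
$k{\left(v \right)} = 3 + v$
$S{\left(t \right)} = - t$ ($S{\left(t \right)} = 4 t + t \left(-5\right) = 4 t - 5 t = - t$)
$z{\left(J \right)} = -3 - J$ ($z{\left(J \right)} = - (3 + J) = -3 - J$)
$\sqrt{\left(91 - 9\right) \left(-9\right) + z{\left(76 \right)}} = \sqrt{\left(91 - 9\right) \left(-9\right) - 79} = \sqrt{82 \left(-9\right) - 79} = \sqrt{-738 - 79} = \sqrt{-817} = i \sqrt{817}$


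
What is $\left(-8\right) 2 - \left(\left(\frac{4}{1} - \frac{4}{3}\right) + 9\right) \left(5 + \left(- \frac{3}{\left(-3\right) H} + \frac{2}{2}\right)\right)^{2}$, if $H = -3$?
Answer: $- \frac{10547}{27} \approx -390.63$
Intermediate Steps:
$\left(-8\right) 2 - \left(\left(\frac{4}{1} - \frac{4}{3}\right) + 9\right) \left(5 + \left(- \frac{3}{\left(-3\right) H} + \frac{2}{2}\right)\right)^{2} = \left(-8\right) 2 - \left(\left(\frac{4}{1} - \frac{4}{3}\right) + 9\right) \left(5 + \left(- \frac{3}{\left(-3\right) \left(-3\right)} + \frac{2}{2}\right)\right)^{2} = -16 - \left(\left(4 \cdot 1 - \frac{4}{3}\right) + 9\right) \left(5 + \left(- \frac{3}{9} + 2 \cdot \frac{1}{2}\right)\right)^{2} = -16 - \left(\left(4 - \frac{4}{3}\right) + 9\right) \left(5 + \left(\left(-3\right) \frac{1}{9} + 1\right)\right)^{2} = -16 - \left(\frac{8}{3} + 9\right) \left(5 + \left(- \frac{1}{3} + 1\right)\right)^{2} = -16 - \frac{35 \left(5 + \frac{2}{3}\right)^{2}}{3} = -16 - \frac{35 \left(\frac{17}{3}\right)^{2}}{3} = -16 - \frac{35}{3} \cdot \frac{289}{9} = -16 - \frac{10115}{27} = - \frac{10547}{27}$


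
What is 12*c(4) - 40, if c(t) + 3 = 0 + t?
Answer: -28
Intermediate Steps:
c(t) = -3 + t (c(t) = -3 + (0 + t) = -3 + t)
12*c(4) - 40 = 12*(-3 + 4) - 40 = 12*1 - 40 = 12 - 40 = -28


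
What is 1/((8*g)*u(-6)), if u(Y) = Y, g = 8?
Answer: -1/384 ≈ -0.0026042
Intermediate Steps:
1/((8*g)*u(-6)) = 1/((8*8)*(-6)) = 1/(64*(-6)) = 1/(-384) = -1/384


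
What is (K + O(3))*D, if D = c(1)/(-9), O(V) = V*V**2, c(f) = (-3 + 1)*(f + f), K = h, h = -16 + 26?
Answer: 148/9 ≈ 16.444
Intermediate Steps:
h = 10
K = 10
c(f) = -4*f
O(V) = V**3
D = 4/9 (D = -4*1/(-9) = -4*(-1/9) = 4/9 ≈ 0.44444)
(K + O(3))*D = (10 + 3**3)*(4/9) = (10 + 27)*(4/9) = 37*(4/9) = 148/9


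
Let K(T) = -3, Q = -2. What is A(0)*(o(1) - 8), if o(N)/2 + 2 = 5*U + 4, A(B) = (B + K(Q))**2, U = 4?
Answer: 324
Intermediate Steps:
A(B) = (-3 + B)**2 (A(B) = (B - 3)**2 = (-3 + B)**2)
o(N) = 44 (o(N) = -4 + 2*(5*4 + 4) = -4 + 2*(20 + 4) = -4 + 2*24 = -4 + 48 = 44)
A(0)*(o(1) - 8) = (-3 + 0)**2*(44 - 8) = (-3)**2*36 = 9*36 = 324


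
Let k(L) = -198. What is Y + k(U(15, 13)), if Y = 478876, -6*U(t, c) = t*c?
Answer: 478678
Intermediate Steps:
U(t, c) = -c*t/6 (U(t, c) = -t*c/6 = -c*t/6)
Y + k(U(15, 13)) = 478876 - 198 = 478678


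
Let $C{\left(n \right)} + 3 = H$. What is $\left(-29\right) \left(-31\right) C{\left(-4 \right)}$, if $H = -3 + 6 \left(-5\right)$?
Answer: $-32364$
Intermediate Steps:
$H = -33$ ($H = -3 - 30 = -33$)
$C{\left(n \right)} = -36$ ($C{\left(n \right)} = -3 - 33 = -36$)
$\left(-29\right) \left(-31\right) C{\left(-4 \right)} = \left(-29\right) \left(-31\right) \left(-36\right) = 899 \left(-36\right) = -32364$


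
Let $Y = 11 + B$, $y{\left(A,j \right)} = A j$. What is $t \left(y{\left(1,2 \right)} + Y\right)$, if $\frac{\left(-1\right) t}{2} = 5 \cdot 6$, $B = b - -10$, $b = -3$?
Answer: $-1200$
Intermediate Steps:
$B = 7$ ($B = -3 - -10 = -3 + 10 = 7$)
$Y = 18$ ($Y = 11 + 7 = 18$)
$t = -60$ ($t = - 2 \cdot 5 \cdot 6 = \left(-2\right) 30 = -60$)
$t \left(y{\left(1,2 \right)} + Y\right) = - 60 \left(1 \cdot 2 + 18\right) = - 60 \left(2 + 18\right) = \left(-60\right) 20 = -1200$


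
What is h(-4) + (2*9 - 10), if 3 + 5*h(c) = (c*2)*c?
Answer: 69/5 ≈ 13.800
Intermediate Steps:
h(c) = -⅗ + 2*c²/5 (h(c) = -⅗ + ((c*2)*c)/5 = -⅗ + ((2*c)*c)/5 = -⅗ + (2*c²)/5 = -⅗ + 2*c²/5)
h(-4) + (2*9 - 10) = (-⅗ + (⅖)*(-4)²) + (2*9 - 10) = (-⅗ + (⅖)*16) + (18 - 10) = (-⅗ + 32/5) + 8 = 29/5 + 8 = 69/5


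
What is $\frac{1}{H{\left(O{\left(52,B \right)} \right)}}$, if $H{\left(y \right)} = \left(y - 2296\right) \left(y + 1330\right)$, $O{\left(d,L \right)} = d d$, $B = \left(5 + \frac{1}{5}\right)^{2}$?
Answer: $\frac{1}{1645872} \approx 6.0758 \cdot 10^{-7}$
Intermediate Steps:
$B = \frac{676}{25}$ ($B = \left(5 + \frac{1}{5}\right)^{2} = \left(\frac{26}{5}\right)^{2} = \frac{676}{25} \approx 27.04$)
$O{\left(d,L \right)} = d^{2}$
$H{\left(y \right)} = \left(-2296 + y\right) \left(1330 + y\right)$
$\frac{1}{H{\left(O{\left(52,B \right)} \right)}} = \frac{1}{-3053680 + \left(52^{2}\right)^{2} - 966 \cdot 52^{2}} = \frac{1}{-3053680 + 2704^{2} - 2612064} = \frac{1}{-3053680 + 7311616 - 2612064} = \frac{1}{1645872}$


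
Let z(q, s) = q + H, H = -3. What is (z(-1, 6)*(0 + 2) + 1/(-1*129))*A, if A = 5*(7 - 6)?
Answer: -5165/129 ≈ -40.039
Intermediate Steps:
z(q, s) = -3 + q (z(q, s) = q - 3 = -3 + q)
A = 5 (A = 5*1 = 5)
(z(-1, 6)*(0 + 2) + 1/(-1*129))*A = ((-3 - 1)*(0 + 2) + 1/(-1*129))*5 = (-4*2 + 1/(-129))*5 = (-8 - 1/129)*5 = -1033/129*5 = -5165/129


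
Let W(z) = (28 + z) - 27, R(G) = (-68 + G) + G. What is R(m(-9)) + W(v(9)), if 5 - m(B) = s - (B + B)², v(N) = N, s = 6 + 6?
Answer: 576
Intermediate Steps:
s = 12
m(B) = -7 + 4*B² (m(B) = 5 - (12 - (B + B)²) = 5 - (12 - (2*B)²) = 5 - (12 - 4*B²) = 5 + (-12 + 4*B²) = -7 + 4*B²)
R(G) = -68 + 2*G
W(z) = 1 + z
R(m(-9)) + W(v(9)) = (-68 + 2*(-7 + 4*(-9)²)) + (1 + 9) = (-68 + 2*(-7 + 4*81)) + 10 = (-68 + 2*(-7 + 324)) + 10 = (-68 + 2*317) + 10 = (-68 + 634) + 10 = 566 + 10 = 576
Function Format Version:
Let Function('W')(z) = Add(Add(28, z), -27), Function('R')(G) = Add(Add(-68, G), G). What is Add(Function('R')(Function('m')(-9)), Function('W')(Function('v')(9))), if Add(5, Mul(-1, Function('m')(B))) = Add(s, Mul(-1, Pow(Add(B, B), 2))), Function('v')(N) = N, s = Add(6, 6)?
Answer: 576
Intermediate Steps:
s = 12
Function('m')(B) = Add(-7, Mul(4, Pow(B, 2))) (Function('m')(B) = Add(5, Mul(-1, Add(12, Mul(-1, Pow(Add(B, B), 2))))) = Add(5, Mul(-1, Add(12, Mul(-1, Pow(Mul(2, B), 2))))) = Add(5, Mul(-1, Add(12, Mul(-1, Mul(4, Pow(B, 2)))))) = Add(5, Mul(-1, Add(12, Mul(-4, Pow(B, 2))))) = Add(5, Add(-12, Mul(4, Pow(B, 2)))) = Add(-7, Mul(4, Pow(B, 2))))
Function('R')(G) = Add(-68, Mul(2, G))
Function('W')(z) = Add(1, z)
Add(Function('R')(Function('m')(-9)), Function('W')(Function('v')(9))) = Add(Add(-68, Mul(2, Add(-7, Mul(4, Pow(-9, 2))))), Add(1, 9)) = Add(Add(-68, Mul(2, Add(-7, Mul(4, 81)))), 10) = Add(Add(-68, Mul(2, Add(-7, 324))), 10) = Add(Add(-68, Mul(2, 317)), 10) = Add(Add(-68, 634), 10) = Add(566, 10) = 576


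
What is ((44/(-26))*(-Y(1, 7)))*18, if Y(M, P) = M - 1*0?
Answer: 396/13 ≈ 30.462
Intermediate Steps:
Y(M, P) = M (Y(M, P) = M + 0 = M)
((44/(-26))*(-Y(1, 7)))*18 = ((44/(-26))*(-1*1))*18 = ((44*(-1/26))*(-1))*18 = -22/13*(-1)*18 = (22/13)*18 = 396/13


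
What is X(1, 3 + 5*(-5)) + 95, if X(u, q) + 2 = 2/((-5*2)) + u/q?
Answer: 10203/110 ≈ 92.755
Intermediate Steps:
X(u, q) = -11/5 + u/q (X(u, q) = -2 + (2/((-5*2)) + u/q) = -2 + (2/(-10) + u/q) = -2 + (2*(-1/10) + u/q) = -2 + (-1/5 + u/q) = -11/5 + u/q)
X(1, 3 + 5*(-5)) + 95 = (-11/5 + 1/(3 + 5*(-5))) + 95 = (-11/5 + 1/(3 - 25)) + 95 = (-11/5 + 1/(-22)) + 95 = (-11/5 + 1*(-1/22)) + 95 = (-11/5 - 1/22) + 95 = -247/110 + 95 = 10203/110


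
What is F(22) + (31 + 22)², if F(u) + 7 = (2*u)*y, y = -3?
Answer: 2670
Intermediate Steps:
F(u) = -7 - 6*u (F(u) = -7 + (2*u)*(-3) = -7 - 6*u)
F(22) + (31 + 22)² = (-7 - 6*22) + (31 + 22)² = (-7 - 132) + 53² = -139 + 2809 = 2670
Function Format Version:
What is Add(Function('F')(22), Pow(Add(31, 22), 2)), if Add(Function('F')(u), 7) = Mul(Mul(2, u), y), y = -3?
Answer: 2670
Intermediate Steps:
Function('F')(u) = Add(-7, Mul(-6, u)) (Function('F')(u) = Add(-7, Mul(Mul(2, u), -3)) = Add(-7, Mul(-6, u)))
Add(Function('F')(22), Pow(Add(31, 22), 2)) = Add(Add(-7, Mul(-6, 22)), Pow(Add(31, 22), 2)) = Add(Add(-7, -132), Pow(53, 2)) = Add(-139, 2809) = 2670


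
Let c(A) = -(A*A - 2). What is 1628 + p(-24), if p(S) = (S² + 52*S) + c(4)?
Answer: 942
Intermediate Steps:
c(A) = 2 - A² (c(A) = -(A² - 2) = -(-2 + A²) = 2 - A²)
p(S) = -14 + S² + 52*S (p(S) = (S² + 52*S) + (2 - 1*4²) = (S² + 52*S) + (2 - 1*16) = (S² + 52*S) + (2 - 16) = (S² + 52*S) - 14 = -14 + S² + 52*S)
1628 + p(-24) = 1628 + (-14 + (-24)² + 52*(-24)) = 1628 + (-14 + 576 - 1248) = 1628 - 686 = 942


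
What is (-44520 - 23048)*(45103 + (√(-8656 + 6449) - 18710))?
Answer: -1783322224 - 67568*I*√2207 ≈ -1.7833e+9 - 3.1743e+6*I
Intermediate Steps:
(-44520 - 23048)*(45103 + (√(-8656 + 6449) - 18710)) = -67568*(45103 + (√(-2207) - 18710)) = -67568*(45103 + (I*√2207 - 18710)) = -67568*(45103 + (-18710 + I*√2207)) = -67568*(26393 + I*√2207) = -1783322224 - 67568*I*√2207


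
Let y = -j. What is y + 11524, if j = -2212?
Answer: 13736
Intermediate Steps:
y = 2212 (y = -1*(-2212) = 2212)
y + 11524 = 2212 + 11524 = 13736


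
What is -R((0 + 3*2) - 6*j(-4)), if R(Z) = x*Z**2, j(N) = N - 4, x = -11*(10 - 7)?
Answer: 96228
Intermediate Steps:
x = -33 (x = -11*3 = -33)
j(N) = -4 + N
R(Z) = -33*Z**2
-R((0 + 3*2) - 6*j(-4)) = -(-33)*((0 + 3*2) - 6*(-4 - 4))**2 = -(-33)*((0 + 6) - 6*(-8))**2 = -(-33)*(6 + 48)**2 = -(-33)*54**2 = -(-33)*2916 = -1*(-96228) = 96228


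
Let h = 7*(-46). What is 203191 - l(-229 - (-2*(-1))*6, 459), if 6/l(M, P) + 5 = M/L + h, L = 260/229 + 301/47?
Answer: 2959437129820/14564803 ≈ 2.0319e+5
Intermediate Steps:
h = -322
L = 81149/10763 (L = 260*(1/229) + 301*(1/47) = 260/229 + 301/47 = 81149/10763 ≈ 7.5396)
l(M, P) = 6/(-327 + 10763*M/81149) (l(M, P) = 6/(-5 + (M/(81149/10763) - 322)) = 6/(-5 + (10763*M/81149 - 322)) = 6/(-5 + (-322 + 10763*M/81149)) = 6/(-327 + 10763*M/81149))
203191 - l(-229 - (-2*(-1))*6, 459) = 203191 - 486894/(-26535723 + 10763*(-229 - (-2*(-1))*6)) = 203191 - 486894/(-26535723 + 10763*(-229 - 2*6)) = 203191 - 486894/(-26535723 + 10763*(-229 - 1*12)) = 203191 - 486894/(-26535723 + 10763*(-229 - 12)) = 203191 - 486894/(-26535723 + 10763*(-241)) = 203191 - 486894/(-26535723 - 2593883) = 203191 - 486894/(-29129606) = 203191 - 486894*(-1)/29129606 = 203191 - 1*(-243447/14564803) = 203191 + 243447/14564803 = 2959437129820/14564803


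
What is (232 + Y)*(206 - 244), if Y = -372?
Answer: 5320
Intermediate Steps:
(232 + Y)*(206 - 244) = (232 - 372)*(206 - 244) = -140*(-38) = 5320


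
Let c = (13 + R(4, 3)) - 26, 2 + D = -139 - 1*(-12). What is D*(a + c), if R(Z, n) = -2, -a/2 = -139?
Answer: -33927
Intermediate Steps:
a = 278 (a = -2*(-139) = 278)
D = -129 (D = -2 + (-139 - 1*(-12)) = -2 + (-139 + 12) = -2 - 127 = -129)
c = -15 (c = (13 - 2) - 26 = 11 - 26 = -15)
D*(a + c) = -129*(278 - 15) = -129*263 = -33927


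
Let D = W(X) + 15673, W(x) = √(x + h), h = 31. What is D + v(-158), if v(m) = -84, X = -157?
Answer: 15589 + 3*I*√14 ≈ 15589.0 + 11.225*I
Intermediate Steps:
W(x) = √(31 + x) (W(x) = √(x + 31) = √(31 + x))
D = 15673 + 3*I*√14 (D = √(31 - 157) + 15673 = √(-126) + 15673 = 3*I*√14 + 15673 = 15673 + 3*I*√14 ≈ 15673.0 + 11.225*I)
D + v(-158) = (15673 + 3*I*√14) - 84 = 15589 + 3*I*√14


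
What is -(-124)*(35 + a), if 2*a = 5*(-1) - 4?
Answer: 3782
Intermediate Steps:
a = -9/2 (a = (5*(-1) - 4)/2 = (-5 - 4)/2 = (1/2)*(-9) = -9/2 ≈ -4.5000)
-(-124)*(35 + a) = -(-124)*(35 - 9/2) = -(-124)*61/2 = -1*(-3782) = 3782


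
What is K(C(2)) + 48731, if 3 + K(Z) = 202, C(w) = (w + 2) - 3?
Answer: 48930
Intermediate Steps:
C(w) = -1 + w (C(w) = (2 + w) - 3 = -1 + w)
K(Z) = 199 (K(Z) = -3 + 202 = 199)
K(C(2)) + 48731 = 199 + 48731 = 48930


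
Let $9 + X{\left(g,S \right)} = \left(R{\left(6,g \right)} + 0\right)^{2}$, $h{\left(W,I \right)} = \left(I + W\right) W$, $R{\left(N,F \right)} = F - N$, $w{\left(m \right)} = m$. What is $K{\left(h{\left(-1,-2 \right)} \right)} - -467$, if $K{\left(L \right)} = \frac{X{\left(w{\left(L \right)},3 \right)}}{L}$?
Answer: $467$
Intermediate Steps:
$h{\left(W,I \right)} = W \left(I + W\right)$
$X{\left(g,S \right)} = -9 + \left(-6 + g\right)^{2}$ ($X{\left(g,S \right)} = -9 + \left(\left(g - 6\right) + 0\right)^{2} = -9 + \left(\left(-6 + g\right) + 0\right)^{2} = -9 + \left(-6 + g\right)^{2}$)
$K{\left(L \right)} = \frac{-9 + \left(-6 + L\right)^{2}}{L}$
$K{\left(h{\left(-1,-2 \right)} \right)} - -467 = \frac{-9 + \left(-6 - \left(-2 - 1\right)\right)^{2}}{\left(-1\right) \left(-2 - 1\right)} - -467 = \frac{-9 + \left(-6 - -3\right)^{2}}{\left(-1\right) \left(-3\right)} + 467 = \frac{-9 + \left(-6 + 3\right)^{2}}{3} + 467 = \frac{-9 + \left(-3\right)^{2}}{3} + 467 = \frac{-9 + 9}{3} + 467 = \frac{1}{3} \cdot 0 + 467 = 0 + 467 = 467$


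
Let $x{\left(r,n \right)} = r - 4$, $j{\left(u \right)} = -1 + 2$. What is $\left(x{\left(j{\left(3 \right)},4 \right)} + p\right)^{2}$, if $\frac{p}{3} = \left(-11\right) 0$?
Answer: $9$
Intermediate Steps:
$j{\left(u \right)} = 1$
$x{\left(r,n \right)} = -4 + r$ ($x{\left(r,n \right)} = r - 4 = -4 + r$)
$p = 0$ ($p = 3 \left(\left(-11\right) 0\right) = 3 \cdot 0 = 0$)
$\left(x{\left(j{\left(3 \right)},4 \right)} + p\right)^{2} = \left(\left(-4 + 1\right) + 0\right)^{2} = \left(-3 + 0\right)^{2} = \left(-3\right)^{2} = 9$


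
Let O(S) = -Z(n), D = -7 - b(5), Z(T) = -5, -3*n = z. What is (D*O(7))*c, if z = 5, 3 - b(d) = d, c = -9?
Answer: 225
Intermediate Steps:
b(d) = 3 - d
n = -5/3 (n = -⅓*5 = -5/3 ≈ -1.6667)
D = -5 (D = -7 - (3 - 1*5) = -7 - (3 - 5) = -7 - 1*(-2) = -7 + 2 = -5)
O(S) = 5 (O(S) = -1*(-5) = 5)
(D*O(7))*c = -5*5*(-9) = -25*(-9) = 225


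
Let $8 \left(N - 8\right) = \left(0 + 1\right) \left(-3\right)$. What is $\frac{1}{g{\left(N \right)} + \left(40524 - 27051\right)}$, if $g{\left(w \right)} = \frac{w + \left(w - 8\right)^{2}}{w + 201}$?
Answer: $\frac{13352}{179891993} \approx 7.4222 \cdot 10^{-5}$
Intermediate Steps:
$N = \frac{61}{8}$ ($N = 8 + \frac{\left(0 + 1\right) \left(-3\right)}{8} = 8 + \frac{1 \left(-3\right)}{8} = 8 + \frac{1}{8} \left(-3\right) = 8 - \frac{3}{8} = \frac{61}{8} \approx 7.625$)
$g{\left(w \right)} = \frac{w + \left(-8 + w\right)^{2}}{201 + w}$
$\frac{1}{g{\left(N \right)} + \left(40524 - 27051\right)} = \frac{1}{\frac{\frac{61}{8} + \left(-8 + \frac{61}{8}\right)^{2}}{201 + \frac{61}{8}} + \left(40524 - 27051\right)} = \frac{1}{\frac{\frac{61}{8} + \left(- \frac{3}{8}\right)^{2}}{\frac{1669}{8}} + 13473} = \frac{1}{\frac{8 \left(\frac{61}{8} + \frac{9}{64}\right)}{1669} + 13473} = \frac{1}{\frac{8}{1669} \cdot \frac{497}{64} + 13473} = \frac{1}{\frac{497}{13352} + 13473} = \frac{1}{\frac{179891993}{13352}} = \frac{13352}{179891993}$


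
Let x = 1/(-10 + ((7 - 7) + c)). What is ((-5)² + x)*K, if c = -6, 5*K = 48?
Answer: 1197/5 ≈ 239.40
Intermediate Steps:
K = 48/5 (K = (⅕)*48 = 48/5 ≈ 9.6000)
x = -1/16 (x = 1/(-10 + ((7 - 7) - 6)) = 1/(-10 + (0 - 6)) = 1/(-10 - 6) = 1/(-16) = -1/16 ≈ -0.062500)
((-5)² + x)*K = ((-5)² - 1/16)*(48/5) = (25 - 1/16)*(48/5) = (399/16)*(48/5) = 1197/5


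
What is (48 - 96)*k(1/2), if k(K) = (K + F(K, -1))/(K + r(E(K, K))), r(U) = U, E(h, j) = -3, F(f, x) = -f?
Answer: 0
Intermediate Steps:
k(K) = 0 (k(K) = (K - K)/(K - 3) = 0/(-3 + K) = 0)
(48 - 96)*k(1/2) = (48 - 96)*0 = -48*0 = 0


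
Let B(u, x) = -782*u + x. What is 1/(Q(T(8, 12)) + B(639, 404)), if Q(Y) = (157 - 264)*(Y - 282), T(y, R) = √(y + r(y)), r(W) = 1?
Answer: -1/469441 ≈ -2.1302e-6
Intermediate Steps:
T(y, R) = √(1 + y) (T(y, R) = √(y + 1) = √(1 + y))
Q(Y) = 30174 - 107*Y (Q(Y) = -107*(-282 + Y) = 30174 - 107*Y)
B(u, x) = x - 782*u
1/(Q(T(8, 12)) + B(639, 404)) = 1/((30174 - 107*√(1 + 8)) + (404 - 782*639)) = 1/((30174 - 107*√9) + (404 - 499698)) = 1/((30174 - 107*3) - 499294) = 1/((30174 - 321) - 499294) = 1/(29853 - 499294) = 1/(-469441) = -1/469441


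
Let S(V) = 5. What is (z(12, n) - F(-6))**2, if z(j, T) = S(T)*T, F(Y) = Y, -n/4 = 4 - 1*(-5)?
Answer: 30276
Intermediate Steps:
n = -36 (n = -4*(4 - 1*(-5)) = -4*(4 + 5) = -4*9 = -36)
z(j, T) = 5*T
(z(12, n) - F(-6))**2 = (5*(-36) - 1*(-6))**2 = (-180 + 6)**2 = (-174)**2 = 30276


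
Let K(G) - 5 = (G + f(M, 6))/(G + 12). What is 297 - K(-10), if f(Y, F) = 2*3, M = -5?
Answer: 294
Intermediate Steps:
f(Y, F) = 6
K(G) = 5 + (6 + G)/(12 + G) (K(G) = 5 + (G + 6)/(G + 12) = 5 + (6 + G)/(12 + G))
297 - K(-10) = 297 - 6*(11 - 10)/(12 - 10) = 297 - 6/2 = 297 - 1*3 = 297 - 3 = 294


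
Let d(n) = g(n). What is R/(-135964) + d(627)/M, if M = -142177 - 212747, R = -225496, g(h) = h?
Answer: 6662391073/4021407228 ≈ 1.6567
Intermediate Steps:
d(n) = n
M = -354924
R/(-135964) + d(627)/M = -225496/(-135964) + 627/(-354924) = -225496*(-1/135964) + 627*(-1/354924) = 56374/33991 - 209/118308 = 6662391073/4021407228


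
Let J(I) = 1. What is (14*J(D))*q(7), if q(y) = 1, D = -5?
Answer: 14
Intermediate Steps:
(14*J(D))*q(7) = (14*1)*1 = 14*1 = 14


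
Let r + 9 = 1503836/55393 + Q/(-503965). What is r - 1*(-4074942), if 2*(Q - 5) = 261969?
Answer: 227514246434511903/55832266490 ≈ 4.0750e+6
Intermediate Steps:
Q = 261979/2 (Q = 5 + (½)*261969 = 5 + 261969/2 = 261979/2 ≈ 1.3099e+5)
r = 998759218323/55832266490 (r = -9 + (1503836/55393 + (261979/2)/(-503965)) = -9 + (1503836*(1/55393) + (261979/2)*(-1/503965)) = -9 + (1503836/55393 - 261979/1007930) = -9 + 1501249616733/55832266490 = 998759218323/55832266490 ≈ 17.889)
r - 1*(-4074942) = 998759218323/55832266490 - 1*(-4074942) = 998759218323/55832266490 + 4074942 = 227514246434511903/55832266490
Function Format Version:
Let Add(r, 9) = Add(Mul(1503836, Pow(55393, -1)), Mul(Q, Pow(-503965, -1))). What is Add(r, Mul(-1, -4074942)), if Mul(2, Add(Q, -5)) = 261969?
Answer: Rational(227514246434511903, 55832266490) ≈ 4.0750e+6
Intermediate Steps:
Q = Rational(261979, 2) (Q = Add(5, Mul(Rational(1, 2), 261969)) = Add(5, Rational(261969, 2)) = Rational(261979, 2) ≈ 1.3099e+5)
r = Rational(998759218323, 55832266490) (r = Add(-9, Add(Mul(1503836, Pow(55393, -1)), Mul(Rational(261979, 2), Pow(-503965, -1)))) = Add(-9, Add(Mul(1503836, Rational(1, 55393)), Mul(Rational(261979, 2), Rational(-1, 503965)))) = Add(-9, Add(Rational(1503836, 55393), Rational(-261979, 1007930))) = Add(-9, Rational(1501249616733, 55832266490)) = Rational(998759218323, 55832266490) ≈ 17.889)
Add(r, Mul(-1, -4074942)) = Add(Rational(998759218323, 55832266490), Mul(-1, -4074942)) = Add(Rational(998759218323, 55832266490), 4074942) = Rational(227514246434511903, 55832266490)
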